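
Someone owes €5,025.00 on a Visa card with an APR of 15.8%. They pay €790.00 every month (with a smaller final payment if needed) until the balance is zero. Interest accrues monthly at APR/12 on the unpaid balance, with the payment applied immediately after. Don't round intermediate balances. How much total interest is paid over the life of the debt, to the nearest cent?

€258.55

Monthly rate r = 15.8%/12 = 1.31667% = 0.0131667.
Payoff takes n = ⌈−ln(1 − rB₀/P)/ln(1+r)⌉ = ⌈6.687⌉ = 7 payments; the last is €543.55.
Total paid = 6·€790.00 + €543.55 = €5,283.55.
Total interest = total paid − principal = €5,283.55 − €5,025.00 = €258.55.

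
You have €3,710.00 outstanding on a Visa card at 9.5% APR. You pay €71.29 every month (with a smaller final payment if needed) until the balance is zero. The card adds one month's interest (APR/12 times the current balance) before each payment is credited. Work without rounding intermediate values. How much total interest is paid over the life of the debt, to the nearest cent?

€1,090.77

Monthly rate r = 9.5%/12 = 0.791667% = 0.00791667.
Payoff takes n = ⌈−ln(1 − rB₀/P)/ln(1+r)⌉ = ⌈67.340⌉ = 68 payments; the last is €24.34.
Total paid = 67·€71.29 + €24.34 = €4,800.77.
Total interest = total paid − principal = €4,800.77 − €3,710.00 = €1,090.77.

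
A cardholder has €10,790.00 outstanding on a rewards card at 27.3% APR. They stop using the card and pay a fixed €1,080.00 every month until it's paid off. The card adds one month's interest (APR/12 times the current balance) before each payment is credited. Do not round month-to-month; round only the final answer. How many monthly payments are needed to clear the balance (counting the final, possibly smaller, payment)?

Monthly rate r = 27.3%/12 = 2.275% = 0.02275.
Recurrence: B ← B·(1+r) − €1,080.00.
Month 1: interest €245.47; balance after payment €9,955.47.
Month 2: interest €226.49; balance after payment €9,101.96.
Closed form: n = −ln(1 − rB₀/P)/ln(1+r) = −ln(0.77271)/ln(1.02275) ≈ 11.463, so the balance reaches zero during payment 12.

12 payments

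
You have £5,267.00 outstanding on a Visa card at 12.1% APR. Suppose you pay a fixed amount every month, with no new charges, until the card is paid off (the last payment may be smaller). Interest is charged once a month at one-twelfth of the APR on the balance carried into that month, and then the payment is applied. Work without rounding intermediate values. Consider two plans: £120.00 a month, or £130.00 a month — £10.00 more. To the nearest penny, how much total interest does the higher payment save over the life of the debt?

Monthly rate r = 12.1%/12 = 1.00833% = 0.0100833.
At £120.00/mo: n = ⌈−ln(1 − rB₀/P)/ln(1+r)⌉ = 59 payments (last £30.27); total interest = total paid − £5,267.00 = £1,723.27.
At £130.00/mo: 53 payments (last £44.68); total interest £1,537.68.
Interest saved = £1,723.27 − £1,537.68 = £185.59.

£185.59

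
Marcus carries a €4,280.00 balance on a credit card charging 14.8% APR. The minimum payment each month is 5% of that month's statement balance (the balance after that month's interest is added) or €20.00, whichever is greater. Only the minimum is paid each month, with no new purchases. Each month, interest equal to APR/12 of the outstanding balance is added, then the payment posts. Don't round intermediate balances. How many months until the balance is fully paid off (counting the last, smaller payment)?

Monthly rate r = 14.8%/12 = 1.23333% = 0.0123333.
While 5% of the post-interest balance exceeds €20.00, each month B ← (B·(1+r))·(1 − 0.05), i.e. B shrinks by the factor (1+r)·0.95 = 0.96172.
This holds for months 1–62. Entering month 63 the balance is €380.51; 5% of the post-interest balance is now below €20.00, so the flat €20.00 minimum applies from here.
From month 63 a fixed €20.00 at rate r clears €380.51 in 22 more payments. Total: 62 + 22 = 84 months.

84 months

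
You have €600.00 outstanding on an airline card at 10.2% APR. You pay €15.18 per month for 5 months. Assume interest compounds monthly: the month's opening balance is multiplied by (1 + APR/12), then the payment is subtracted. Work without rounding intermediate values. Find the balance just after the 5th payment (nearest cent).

€548.74

Monthly rate r = 10.2%/12 = 0.85% = 0.0085.
Each month: B ← B·(1+r) − €15.18.
Month 1: interest €5.10; balance after payment €589.92.
Month 2: interest €5.01; balance after payment €579.75.
Month 3: interest €4.93; balance after payment €569.50.
Month 4: interest €4.84; balance after payment €559.16.
Month 5: interest €4.75; balance after payment €548.74.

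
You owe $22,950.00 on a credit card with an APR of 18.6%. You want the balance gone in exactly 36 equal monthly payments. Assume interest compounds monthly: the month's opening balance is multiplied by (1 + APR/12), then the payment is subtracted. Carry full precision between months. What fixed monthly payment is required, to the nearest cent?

Monthly rate r = 18.6%/12 = 1.55% = 0.0155.
Level-payment amortization: P = B₀·r / (1 − (1+r)^(−n)) = 22950.00·0.0155 / (1 − 1.0155^(−36)).
Denominator 1 − (1+r)^(−36) = 0.425192268.
P = 355.725 / 0.425192268 ≈ 836.62.

$836.62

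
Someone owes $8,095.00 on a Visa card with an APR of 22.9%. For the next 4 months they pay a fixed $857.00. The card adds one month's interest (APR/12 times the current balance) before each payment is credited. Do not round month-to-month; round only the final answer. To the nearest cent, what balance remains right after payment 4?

Monthly rate r = 22.9%/12 = 1.90833% = 0.0190833.
Each month: B ← B·(1+r) − $857.00.
Month 1: interest $154.48; balance after payment $7,392.48.
Month 2: interest $141.07; balance after payment $6,676.55.
Month 3: interest $127.41; balance after payment $5,946.96.
Month 4: interest $113.49; balance after payment $5,203.45.

$5,203.45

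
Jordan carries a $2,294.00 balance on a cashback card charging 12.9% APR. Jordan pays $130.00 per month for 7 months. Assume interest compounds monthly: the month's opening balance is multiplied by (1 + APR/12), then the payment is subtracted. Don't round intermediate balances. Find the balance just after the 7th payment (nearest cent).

$1,532.41

Monthly rate r = 12.9%/12 = 1.075% = 0.01075.
Each month: B ← B·(1+r) − $130.00.
Month 1: interest $24.66; balance after payment $2,188.66.
Month 2: interest $23.53; balance after payment $2,082.19.
Month 3: interest $22.38; balance after payment $1,974.57.
Month 4: interest $21.23; balance after payment $1,865.80.
Month 5: interest $20.06; balance after payment $1,755.86.
Month 6: interest $18.88; balance after payment $1,644.73.
Month 7: interest $17.68; balance after payment $1,532.41.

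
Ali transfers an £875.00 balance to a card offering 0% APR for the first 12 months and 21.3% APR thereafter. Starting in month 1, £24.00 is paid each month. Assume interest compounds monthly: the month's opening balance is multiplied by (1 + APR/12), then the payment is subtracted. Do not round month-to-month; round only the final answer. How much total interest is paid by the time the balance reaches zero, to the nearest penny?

£189.76

Promo months 1–12 at r₀ = 0%/12 = 0; months 13+ at r₁ = 21.3%/12 = 0.01775.
After month 12 (no interest yet): B = £875.00 − 12·£24.00 = £587.00.
Then at r₁ with £24.00/mo: n₂ = −ln(1 − r₁·B/P)/ln(1+r₁) ≈ 32.36 → 33 more payments.
Total paid = 44·£24.00 + £8.76 = £1,064.76; interest = £1,064.76 − £875.00 = £189.76.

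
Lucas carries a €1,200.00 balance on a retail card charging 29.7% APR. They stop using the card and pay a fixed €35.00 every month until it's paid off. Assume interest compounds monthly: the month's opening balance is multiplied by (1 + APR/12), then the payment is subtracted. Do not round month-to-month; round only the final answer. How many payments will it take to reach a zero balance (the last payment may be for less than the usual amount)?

78 months

Monthly rate r = 29.7%/12 = 2.475% = 0.02475.
Recurrence: B ← B·(1+r) − €35.00.
Month 1: interest €29.70; balance after payment €1,194.70.
Month 2: interest €29.57; balance after payment €1,189.27.
Closed form: n = −ln(1 − rB₀/P)/ln(1+r) = −ln(0.15143)/ln(1.02475) ≈ 77.208, so the balance reaches zero during payment 78.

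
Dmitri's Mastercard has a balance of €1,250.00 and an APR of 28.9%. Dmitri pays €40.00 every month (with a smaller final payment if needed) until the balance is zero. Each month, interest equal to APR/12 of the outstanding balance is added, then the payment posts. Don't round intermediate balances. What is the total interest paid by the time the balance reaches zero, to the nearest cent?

Monthly rate r = 28.9%/12 = 2.40833% = 0.0240833.
Payoff takes n = ⌈−ln(1 − rB₀/P)/ln(1+r)⌉ = ⌈58.693⌉ = 59 payments; the last is €27.81.
Total paid = 58·€40.00 + €27.81 = €2,347.81.
Total interest = total paid − principal = €2,347.81 − €1,250.00 = €1,097.81.

€1,097.81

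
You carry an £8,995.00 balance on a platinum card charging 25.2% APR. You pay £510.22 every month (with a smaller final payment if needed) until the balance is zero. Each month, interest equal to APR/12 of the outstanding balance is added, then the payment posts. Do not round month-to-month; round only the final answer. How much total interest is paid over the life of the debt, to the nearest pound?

Monthly rate r = 25.2%/12 = 2.1% = 0.021.
Payoff takes n = ⌈−ln(1 − rB₀/P)/ln(1+r)⌉ = ⌈22.249⌉ = 23 payments; the last is £127.99.
Total paid = 22·£510.22 + £127.99 = £11,352.83.
Total interest = total paid − principal = £11,352.83 − £8,995.00 = £2,357.83.

£2,358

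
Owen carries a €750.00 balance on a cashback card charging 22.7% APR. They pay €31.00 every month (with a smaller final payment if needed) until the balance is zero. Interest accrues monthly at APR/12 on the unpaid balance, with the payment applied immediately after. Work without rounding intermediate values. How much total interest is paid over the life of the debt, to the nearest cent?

€262.22

Monthly rate r = 22.7%/12 = 1.89167% = 0.0189167.
Payoff takes n = ⌈−ln(1 − rB₀/P)/ln(1+r)⌉ = ⌈32.650⌉ = 33 payments; the last is €20.22.
Total paid = 32·€31.00 + €20.22 = €1,012.22.
Total interest = total paid − principal = €1,012.22 − €750.00 = €262.22.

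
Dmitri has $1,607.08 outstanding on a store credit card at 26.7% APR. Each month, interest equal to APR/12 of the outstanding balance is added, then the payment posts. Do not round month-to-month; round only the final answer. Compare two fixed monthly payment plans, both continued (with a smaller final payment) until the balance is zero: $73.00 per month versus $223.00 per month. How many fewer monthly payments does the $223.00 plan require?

23 fewer payments

Monthly rate r = 26.7%/12 = 2.225% = 0.02225.
At $73.00/mo: n = ⌈−ln(1 − rB₀/P)/ln(1+r)⌉ = 31 payments (last $42.75); total interest = total paid − $1,607.08 = $625.67.
At $223.00/mo: 8 payments (last $210.15); total interest $164.07.
Payments saved = 31 − 8 = 23.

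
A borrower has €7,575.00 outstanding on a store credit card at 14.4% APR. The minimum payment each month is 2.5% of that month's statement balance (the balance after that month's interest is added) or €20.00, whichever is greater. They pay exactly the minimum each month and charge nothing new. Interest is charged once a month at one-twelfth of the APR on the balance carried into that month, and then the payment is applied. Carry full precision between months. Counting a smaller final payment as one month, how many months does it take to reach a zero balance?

Monthly rate r = 14.4%/12 = 1.2% = 0.012.
While 2.5% of the post-interest balance exceeds €20.00, each month B ← (B·(1+r))·(1 − 0.025), i.e. B shrinks by the factor (1+r)·0.975 = 0.9867.
This holds for months 1–169. Entering month 170 the balance is €788.26; 2.5% of the post-interest balance is now below €20.00, so the flat €20.00 minimum applies from here.
From month 170 a fixed €20.00 at rate r clears €788.26 in 54 more payments. Total: 169 + 54 = 223 months.

223 months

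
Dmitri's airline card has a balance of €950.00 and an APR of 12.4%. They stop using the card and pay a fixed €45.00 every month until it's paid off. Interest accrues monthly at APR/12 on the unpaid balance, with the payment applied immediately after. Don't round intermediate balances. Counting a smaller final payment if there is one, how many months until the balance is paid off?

Monthly rate r = 12.4%/12 = 1.03333% = 0.0103333.
Recurrence: B ← B·(1+r) − €45.00.
Month 1: interest €9.82; balance after payment €914.82.
Month 2: interest €9.45; balance after payment €879.27.
Closed form: n = −ln(1 − rB₀/P)/ln(1+r) = −ln(0.78185)/ln(1.01033) ≈ 23.938, so the balance reaches zero during payment 24.

24 payments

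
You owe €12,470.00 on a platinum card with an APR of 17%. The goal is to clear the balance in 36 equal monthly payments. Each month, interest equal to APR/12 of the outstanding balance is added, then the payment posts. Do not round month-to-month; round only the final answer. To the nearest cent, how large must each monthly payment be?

Monthly rate r = 17%/12 = 1.41667% = 0.0141667.
Level-payment amortization: P = B₀·r / (1 − (1+r)^(−n)) = 12470.00·0.0141667 / (1 − 1.01417^(−36)).
Denominator 1 − (1+r)^(−36) = 0.397351553.
P = 176.658 / 0.397351553 ≈ 444.59.

€444.59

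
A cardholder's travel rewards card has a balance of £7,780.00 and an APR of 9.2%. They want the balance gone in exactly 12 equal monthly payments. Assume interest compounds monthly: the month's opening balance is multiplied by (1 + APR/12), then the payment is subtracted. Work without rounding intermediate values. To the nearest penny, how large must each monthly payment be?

Monthly rate r = 9.2%/12 = 0.766667% = 0.00766667.
Level-payment amortization: P = B₀·r / (1 − (1+r)^(−n)) = 7780.00·0.00766667 / (1 − 1.00767^(−12)).
Denominator 1 − (1+r)^(−12) = 0.0875747599.
P = 59.6467 / 0.0875747599 ≈ 681.09.

£681.09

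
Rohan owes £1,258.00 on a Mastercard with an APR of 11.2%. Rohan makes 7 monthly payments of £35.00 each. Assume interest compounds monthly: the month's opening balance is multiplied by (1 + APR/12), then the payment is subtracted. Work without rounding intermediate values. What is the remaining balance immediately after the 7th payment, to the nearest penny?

Monthly rate r = 11.2%/12 = 0.933333% = 0.00933333.
Each month: B ← B·(1+r) − £35.00.
Month 1: interest £11.74; balance after payment £1,234.74.
Month 2: interest £11.52; balance after payment £1,211.27.
Month 3: interest £11.31; balance after payment £1,187.57.
Month 4: interest £11.08; balance after payment £1,163.65.
Month 5: interest £10.86; balance after payment £1,139.52.
Month 6: interest £10.64; balance after payment £1,115.15.
Month 7: interest £10.41; balance after payment £1,090.56.

£1,090.56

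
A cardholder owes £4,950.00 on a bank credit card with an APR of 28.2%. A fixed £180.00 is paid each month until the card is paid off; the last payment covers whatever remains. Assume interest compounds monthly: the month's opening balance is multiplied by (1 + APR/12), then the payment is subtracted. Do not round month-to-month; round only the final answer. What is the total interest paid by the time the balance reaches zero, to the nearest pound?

Monthly rate r = 28.2%/12 = 2.35% = 0.0235.
Payoff takes n = ⌈−ln(1 − rB₀/P)/ln(1+r)⌉ = ⌈44.737⌉ = 45 payments; the last is £133.13.
Total paid = 44·£180.00 + £133.13 = £8,053.13.
Total interest = total paid − principal = £8,053.13 − £4,950.00 = £3,103.13.

£3,103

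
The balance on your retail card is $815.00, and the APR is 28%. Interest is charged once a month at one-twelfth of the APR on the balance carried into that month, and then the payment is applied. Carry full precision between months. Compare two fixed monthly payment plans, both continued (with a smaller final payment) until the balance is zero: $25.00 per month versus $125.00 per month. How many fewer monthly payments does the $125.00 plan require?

54 fewer payments

Monthly rate r = 28%/12 = 2.33333% = 0.0233333.
At $25.00/mo: n = ⌈−ln(1 − rB₀/P)/ln(1+r)⌉ = 62 payments (last $24.84); total interest = total paid − $815.00 = $734.84.
At $125.00/mo: 8 payments (last $19.56); total interest $79.56.
Payments saved = 62 − 8 = 54.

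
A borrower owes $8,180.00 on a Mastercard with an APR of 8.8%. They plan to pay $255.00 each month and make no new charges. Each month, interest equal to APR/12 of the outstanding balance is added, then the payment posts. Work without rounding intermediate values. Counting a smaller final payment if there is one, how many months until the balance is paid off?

37 months

Monthly rate r = 8.8%/12 = 0.733333% = 0.00733333.
Recurrence: B ← B·(1+r) − $255.00.
Month 1: interest $59.99; balance after payment $7,984.99.
Month 2: interest $58.56; balance after payment $7,788.54.
Closed form: n = −ln(1 − rB₀/P)/ln(1+r) = −ln(0.76476)/ln(1.00733) ≈ 36.706, so the balance reaches zero during payment 37.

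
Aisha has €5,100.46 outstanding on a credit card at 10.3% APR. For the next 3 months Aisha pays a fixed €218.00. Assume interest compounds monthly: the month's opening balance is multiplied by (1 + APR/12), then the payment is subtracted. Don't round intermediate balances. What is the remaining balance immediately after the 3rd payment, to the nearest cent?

Monthly rate r = 10.3%/12 = 0.858333% = 0.00858333.
Each month: B ← B·(1+r) − €218.00.
Month 1: interest €43.78; balance after payment €4,926.24.
Month 2: interest €42.28; balance after payment €4,750.52.
Month 3: interest €40.78; balance after payment €4,573.30.

€4,573.30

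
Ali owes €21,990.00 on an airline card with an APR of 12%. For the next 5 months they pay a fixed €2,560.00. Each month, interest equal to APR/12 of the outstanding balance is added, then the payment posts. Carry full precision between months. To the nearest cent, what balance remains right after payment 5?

Monthly rate r = 12%/12 = 1% = 0.01.
Each month: B ← B·(1+r) − €2,560.00.
Month 1: interest €219.90; balance after payment €19,649.90.
Month 2: interest €196.50; balance after payment €17,286.40.
Month 3: interest €172.86; balance after payment €14,899.26.
Month 4: interest €148.99; balance after payment €12,488.26.
Month 5: interest €124.88; balance after payment €10,053.14.

€10,053.14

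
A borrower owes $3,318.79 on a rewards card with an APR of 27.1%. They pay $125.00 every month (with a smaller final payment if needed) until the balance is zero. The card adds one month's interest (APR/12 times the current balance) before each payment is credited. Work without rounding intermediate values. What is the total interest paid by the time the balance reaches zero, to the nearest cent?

$1,804.34

Monthly rate r = 27.1%/12 = 2.25833% = 0.0225833.
Payoff takes n = ⌈−ln(1 − rB₀/P)/ln(1+r)⌉ = ⌈40.985⌉ = 41 payments; the last is $123.13.
Total paid = 40·$125.00 + $123.13 = $5,123.13.
Total interest = total paid − principal = $5,123.13 − $3,318.79 = $1,804.34.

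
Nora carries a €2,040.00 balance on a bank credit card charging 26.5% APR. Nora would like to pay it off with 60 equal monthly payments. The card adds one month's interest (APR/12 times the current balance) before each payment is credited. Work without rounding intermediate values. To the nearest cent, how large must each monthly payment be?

Monthly rate r = 26.5%/12 = 2.20833% = 0.0220833.
Level-payment amortization: P = B₀·r / (1 − (1+r)^(−n)) = 2040.00·0.0220833 / (1 − 1.02208^(−60)).
Denominator 1 − (1+r)^(−60) = 0.730336846.
P = 45.05 / 0.730336846 ≈ 61.68.

€61.68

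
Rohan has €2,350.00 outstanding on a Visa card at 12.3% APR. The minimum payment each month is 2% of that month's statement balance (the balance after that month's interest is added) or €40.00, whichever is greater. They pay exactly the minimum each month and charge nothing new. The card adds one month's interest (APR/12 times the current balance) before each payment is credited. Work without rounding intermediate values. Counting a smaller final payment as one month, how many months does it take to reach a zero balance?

87 months

Monthly rate r = 12.3%/12 = 1.025% = 0.01025.
While 2% of the post-interest balance exceeds €40.00, each month B ← (B·(1+r))·(1 − 0.02), i.e. B shrinks by the factor (1+r)·0.98 = 0.99005.
This holds for months 1–18. Entering month 19 the balance is €1,962.71; 2% of the post-interest balance is now below €40.00, so the flat €40.00 minimum applies from here.
From month 19 a fixed €40.00 at rate r clears €1,962.71 in 69 more payments. Total: 18 + 69 = 87 months.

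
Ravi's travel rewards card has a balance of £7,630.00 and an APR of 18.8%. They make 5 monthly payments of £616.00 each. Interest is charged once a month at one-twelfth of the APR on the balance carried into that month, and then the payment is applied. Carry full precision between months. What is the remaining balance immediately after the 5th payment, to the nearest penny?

£5,068.68

Monthly rate r = 18.8%/12 = 1.56667% = 0.0156667.
Each month: B ← B·(1+r) − £616.00.
Month 1: interest £119.54; balance after payment £7,133.54.
Month 2: interest £111.76; balance after payment £6,629.30.
Month 3: interest £103.86; balance after payment £6,117.15.
Month 4: interest £95.84; balance after payment £5,596.99.
Month 5: interest £87.69; balance after payment £5,068.68.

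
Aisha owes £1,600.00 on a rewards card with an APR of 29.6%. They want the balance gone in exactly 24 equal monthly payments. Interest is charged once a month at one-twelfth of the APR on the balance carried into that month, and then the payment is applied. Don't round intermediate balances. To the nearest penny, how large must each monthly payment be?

Monthly rate r = 29.6%/12 = 2.46667% = 0.0246667.
Level-payment amortization: P = B₀·r / (1 − (1+r)^(−n)) = 1600.00·0.0246667 / (1 − 1.02467^(−24)).
Denominator 1 − (1+r)^(−24) = 0.44279193.
P = 39.4667 / 0.44279193 ≈ 89.13.

£89.13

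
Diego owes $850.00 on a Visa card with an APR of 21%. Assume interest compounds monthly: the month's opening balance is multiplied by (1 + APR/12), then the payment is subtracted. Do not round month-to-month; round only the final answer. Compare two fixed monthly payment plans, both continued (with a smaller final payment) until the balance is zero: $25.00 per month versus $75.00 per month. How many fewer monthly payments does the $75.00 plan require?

40 fewer payments

Monthly rate r = 21%/12 = 1.75% = 0.0175.
At $25.00/mo: n = ⌈−ln(1 − rB₀/P)/ln(1+r)⌉ = 53 payments (last $2.53); total interest = total paid − $850.00 = $452.53.
At $75.00/mo: 13 payments (last $55.80); total interest $105.80.
Payments saved = 53 − 13 = 40.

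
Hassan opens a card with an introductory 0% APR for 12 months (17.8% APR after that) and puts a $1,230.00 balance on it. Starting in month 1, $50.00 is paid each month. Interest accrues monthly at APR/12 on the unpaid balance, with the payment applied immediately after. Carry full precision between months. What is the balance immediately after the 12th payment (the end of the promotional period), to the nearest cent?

$630.00

Promo months 1–12 at r₀ = 0%/12 = 0; months 13+ at r₁ = 17.8%/12 = 0.0148333.
After month 12 (no interest yet): B = $1,230.00 − 12·$50.00 = $630.00.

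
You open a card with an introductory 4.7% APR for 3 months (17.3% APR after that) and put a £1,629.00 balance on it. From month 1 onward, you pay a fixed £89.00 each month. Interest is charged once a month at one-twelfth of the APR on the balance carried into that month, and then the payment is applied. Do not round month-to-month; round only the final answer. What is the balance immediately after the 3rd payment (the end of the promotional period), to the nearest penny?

£1,380.17

Promo months 1–3 at r₀ = 4.7%/12 = 0.00391667; months 4+ at r₁ = 17.3%/12 = 0.0144167.
After month 3: iterate B ← B·(1+r₀) − £89.00 for 3 months → £1,380.17.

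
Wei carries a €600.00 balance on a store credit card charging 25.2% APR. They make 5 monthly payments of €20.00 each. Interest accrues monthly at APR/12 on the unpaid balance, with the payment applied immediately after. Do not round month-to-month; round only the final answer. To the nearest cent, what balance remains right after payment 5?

Monthly rate r = 25.2%/12 = 2.1% = 0.021.
Each month: B ← B·(1+r) − €20.00.
Month 1: interest €12.60; balance after payment €592.60.
Month 2: interest €12.44; balance after payment €585.04.
Month 3: interest €12.29; balance after payment €577.33.
Month 4: interest €12.12; balance after payment €569.45.
Month 5: interest €11.96; balance after payment €561.41.

€561.41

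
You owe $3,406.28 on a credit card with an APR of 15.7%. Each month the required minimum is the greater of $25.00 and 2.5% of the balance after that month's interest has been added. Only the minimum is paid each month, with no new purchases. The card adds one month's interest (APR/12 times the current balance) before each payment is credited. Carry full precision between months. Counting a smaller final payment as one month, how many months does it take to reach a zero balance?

Monthly rate r = 15.7%/12 = 1.30833% = 0.0130833.
While 2.5% of the post-interest balance exceeds $25.00, each month B ← (B·(1+r))·(1 − 0.025), i.e. B shrinks by the factor (1+r)·0.975 = 0.98776.
This holds for months 1–101. Entering month 102 the balance is $981.54; 2.5% of the post-interest balance is now below $25.00, so the flat $25.00 minimum applies from here.
From month 102 a fixed $25.00 at rate r clears $981.54 in 56 more payments. Total: 101 + 56 = 157 months.

157 months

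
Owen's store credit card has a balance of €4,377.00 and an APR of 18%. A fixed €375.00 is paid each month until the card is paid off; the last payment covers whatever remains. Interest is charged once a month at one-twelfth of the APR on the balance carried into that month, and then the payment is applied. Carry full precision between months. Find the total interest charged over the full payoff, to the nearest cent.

€470.91

Monthly rate r = 18%/12 = 1.5% = 0.015.
Payoff takes n = ⌈−ln(1 − rB₀/P)/ln(1+r)⌉ = ⌈12.927⌉ = 13 payments; the last is €347.91.
Total paid = 12·€375.00 + €347.91 = €4,847.91.
Total interest = total paid − principal = €4,847.91 − €4,377.00 = €470.91.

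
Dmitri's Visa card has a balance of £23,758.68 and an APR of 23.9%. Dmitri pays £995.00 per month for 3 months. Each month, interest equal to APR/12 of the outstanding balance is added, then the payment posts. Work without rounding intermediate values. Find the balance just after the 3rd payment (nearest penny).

Monthly rate r = 23.9%/12 = 1.99167% = 0.0199167.
Each month: B ← B·(1+r) − £995.00.
Month 1: interest £473.19; balance after payment £23,236.87.
Month 2: interest £462.80; balance after payment £22,704.67.
Month 3: interest £452.20; balance after payment £22,161.88.

£22,161.88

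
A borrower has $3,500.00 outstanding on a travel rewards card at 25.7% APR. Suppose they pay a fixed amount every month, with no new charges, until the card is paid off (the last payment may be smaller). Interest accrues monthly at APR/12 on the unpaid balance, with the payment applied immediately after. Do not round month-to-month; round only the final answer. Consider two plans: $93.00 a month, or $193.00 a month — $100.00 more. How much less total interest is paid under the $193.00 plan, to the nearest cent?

Monthly rate r = 25.7%/12 = 2.14167% = 0.0214167.
At $93.00/mo: n = ⌈−ln(1 − rB₀/P)/ln(1+r)⌉ = 78 payments (last $36.41); total interest = total paid − $3,500.00 = $3,697.41.
At $193.00/mo: 24 payments (last $39.22); total interest $978.22.
Interest saved = $3,697.41 − $978.22 = $2,719.19.

$2,719.19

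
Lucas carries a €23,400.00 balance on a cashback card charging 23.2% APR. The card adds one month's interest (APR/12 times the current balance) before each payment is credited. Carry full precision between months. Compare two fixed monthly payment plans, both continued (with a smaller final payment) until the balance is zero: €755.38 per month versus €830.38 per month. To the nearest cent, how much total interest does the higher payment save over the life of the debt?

€1,908.79

Monthly rate r = 23.2%/12 = 1.93333% = 0.0193333.
At €755.38/mo: n = ⌈−ln(1 − rB₀/P)/ln(1+r)⌉ = 48 payments (last €536.39); total interest = total paid − €23,400.00 = €12,639.25.
At €830.38/mo: 42 payments (last €84.88); total interest €10,730.46.
Interest saved = €12,639.25 − €10,730.46 = €1,908.79.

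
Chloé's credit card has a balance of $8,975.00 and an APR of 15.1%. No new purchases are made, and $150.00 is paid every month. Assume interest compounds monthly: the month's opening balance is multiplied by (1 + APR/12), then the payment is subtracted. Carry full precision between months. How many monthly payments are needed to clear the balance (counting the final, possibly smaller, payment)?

112 payments

Monthly rate r = 15.1%/12 = 1.25833% = 0.0125833.
Recurrence: B ← B·(1+r) − $150.00.
Month 1: interest $112.94; balance after payment $8,937.94.
Month 2: interest $112.47; balance after payment $8,900.40.
Closed form: n = −ln(1 − rB₀/P)/ln(1+r) = −ln(0.2471)/ln(1.01258) ≈ 111.795, so the balance reaches zero during payment 112.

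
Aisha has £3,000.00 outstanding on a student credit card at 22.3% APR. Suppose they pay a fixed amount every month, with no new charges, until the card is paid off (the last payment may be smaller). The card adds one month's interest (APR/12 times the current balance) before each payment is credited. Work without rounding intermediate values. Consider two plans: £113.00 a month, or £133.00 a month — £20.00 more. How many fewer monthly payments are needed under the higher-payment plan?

7 fewer payments

Monthly rate r = 22.3%/12 = 1.85833% = 0.0185833.
At £113.00/mo: n = ⌈−ln(1 − rB₀/P)/ln(1+r)⌉ = 37 payments (last £105.01); total interest = total paid − £3,000.00 = £1,173.01.
At £133.00/mo: 30 payments (last £67.71); total interest £924.71.
Payments saved = 37 − 30 = 7.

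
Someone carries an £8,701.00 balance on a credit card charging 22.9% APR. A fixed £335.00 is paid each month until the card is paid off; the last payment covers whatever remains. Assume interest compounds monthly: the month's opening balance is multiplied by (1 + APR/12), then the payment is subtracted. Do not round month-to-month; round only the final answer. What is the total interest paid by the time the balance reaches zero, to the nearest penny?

Monthly rate r = 22.9%/12 = 1.90833% = 0.0190833.
Payoff takes n = ⌈−ln(1 − rB₀/P)/ln(1+r)⌉ = ⌈36.210⌉ = 37 payments; the last is £70.80.
Total paid = 36·£335.00 + £70.80 = £12,130.80.
Total interest = total paid − principal = £12,130.80 − £8,701.00 = £3,429.80.

£3,429.80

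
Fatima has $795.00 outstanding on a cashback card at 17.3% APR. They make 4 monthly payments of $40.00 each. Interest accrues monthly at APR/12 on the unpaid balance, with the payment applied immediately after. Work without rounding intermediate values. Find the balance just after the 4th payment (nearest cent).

Monthly rate r = 17.3%/12 = 1.44167% = 0.0144167.
Each month: B ← B·(1+r) − $40.00.
Month 1: interest $11.46; balance after payment $766.46.
Month 2: interest $11.05; balance after payment $737.51.
Month 3: interest $10.63; balance after payment $708.14.
Month 4: interest $10.21; balance after payment $678.35.

$678.35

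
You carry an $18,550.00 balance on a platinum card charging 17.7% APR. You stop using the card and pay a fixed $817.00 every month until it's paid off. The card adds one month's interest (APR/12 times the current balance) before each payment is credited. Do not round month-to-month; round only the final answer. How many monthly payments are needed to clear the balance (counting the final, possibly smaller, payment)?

28 payments

Monthly rate r = 17.7%/12 = 1.475% = 0.01475.
Recurrence: B ← B·(1+r) − $817.00.
Month 1: interest $273.61; balance after payment $18,006.61.
Month 2: interest $265.60; balance after payment $17,455.21.
Closed form: n = −ln(1 − rB₀/P)/ln(1+r) = −ln(0.6651)/ln(1.01475) ≈ 27.852, so the balance reaches zero during payment 28.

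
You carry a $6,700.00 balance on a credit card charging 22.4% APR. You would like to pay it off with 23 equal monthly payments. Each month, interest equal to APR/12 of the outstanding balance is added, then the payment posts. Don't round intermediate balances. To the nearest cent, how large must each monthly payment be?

$360.97

Monthly rate r = 22.4%/12 = 1.86667% = 0.0186667.
Level-payment amortization: P = B₀·r / (1 − (1+r)^(−n)) = 6700.00·0.0186667 / (1 − 1.01867^(−23)).
Denominator 1 − (1+r)^(−23) = 0.346475594.
P = 125.067 / 0.346475594 ≈ 360.97.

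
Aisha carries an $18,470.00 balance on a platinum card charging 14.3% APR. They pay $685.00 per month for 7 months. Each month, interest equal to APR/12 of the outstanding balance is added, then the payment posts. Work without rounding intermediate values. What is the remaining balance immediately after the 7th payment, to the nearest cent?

$15,097.03

Monthly rate r = 14.3%/12 = 1.19167% = 0.0119167.
Each month: B ← B·(1+r) − $685.00.
Month 1: interest $220.10; balance after payment $18,005.10.
Month 2: interest $214.56; balance after payment $17,534.66.
Month 3: interest $208.95; balance after payment $17,058.62.
Month 4: interest $203.28; balance after payment $16,576.90.
Month 5: interest $197.54; balance after payment $16,089.44.
Month 6: interest $191.73; balance after payment $15,596.17.
Month 7: interest $185.85; balance after payment $15,097.03.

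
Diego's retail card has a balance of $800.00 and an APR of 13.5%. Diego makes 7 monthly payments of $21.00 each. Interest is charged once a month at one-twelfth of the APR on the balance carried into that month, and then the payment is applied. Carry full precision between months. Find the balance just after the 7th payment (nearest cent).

$713.11

Monthly rate r = 13.5%/12 = 1.125% = 0.01125.
Each month: B ← B·(1+r) − $21.00.
Month 1: interest $9.00; balance after payment $788.00.
Month 2: interest $8.87; balance after payment $775.87.
Month 3: interest $8.73; balance after payment $763.59.
Month 4: interest $8.59; balance after payment $751.18.
Month 5: interest $8.45; balance after payment $738.63.
Month 6: interest $8.31; balance after payment $725.94.
Month 7: interest $8.17; balance after payment $713.11.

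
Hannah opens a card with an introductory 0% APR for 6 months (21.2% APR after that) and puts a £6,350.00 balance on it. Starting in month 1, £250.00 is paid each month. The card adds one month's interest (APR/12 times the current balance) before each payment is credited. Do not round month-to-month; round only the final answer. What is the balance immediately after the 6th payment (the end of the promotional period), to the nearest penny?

£4,850.00

Promo months 1–6 at r₀ = 0%/12 = 0; months 7+ at r₁ = 21.2%/12 = 0.0176667.
After month 6 (no interest yet): B = £6,350.00 − 6·£250.00 = £4,850.00.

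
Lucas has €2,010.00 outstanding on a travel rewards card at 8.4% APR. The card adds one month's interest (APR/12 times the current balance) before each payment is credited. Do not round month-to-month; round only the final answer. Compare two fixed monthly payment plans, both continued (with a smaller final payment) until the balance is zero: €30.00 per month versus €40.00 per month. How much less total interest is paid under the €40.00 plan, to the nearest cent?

€236.63

Monthly rate r = 8.4%/12 = 0.7% = 0.007.
At €30.00/mo: n = ⌈−ln(1 − rB₀/P)/ln(1+r)⌉ = 91 payments (last €22.33); total interest = total paid − €2,010.00 = €712.33.
At €40.00/mo: 63 payments (last €5.70); total interest €475.70.
Interest saved = €712.33 − €475.70 = €236.63.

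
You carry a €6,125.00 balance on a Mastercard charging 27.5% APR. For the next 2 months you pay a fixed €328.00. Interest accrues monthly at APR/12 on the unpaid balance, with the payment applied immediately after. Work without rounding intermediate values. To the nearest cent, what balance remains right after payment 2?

€5,745.43

Monthly rate r = 27.5%/12 = 2.29167% = 0.0229167.
Each month: B ← B·(1+r) − €328.00.
Month 1: interest €140.36; balance after payment €5,937.36.
Month 2: interest €136.06; balance after payment €5,745.43.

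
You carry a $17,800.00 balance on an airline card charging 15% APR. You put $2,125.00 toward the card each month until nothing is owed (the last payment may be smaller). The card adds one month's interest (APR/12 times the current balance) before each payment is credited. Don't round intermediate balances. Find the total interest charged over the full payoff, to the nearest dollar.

$1,121

Monthly rate r = 15%/12 = 1.25% = 0.0125.
Payoff takes n = ⌈−ln(1 − rB₀/P)/ln(1+r)⌉ = ⌈8.903⌉ = 9 payments; the last is $1,920.93.
Total paid = 8·$2,125.00 + $1,920.93 = $18,920.93.
Total interest = total paid − principal = $18,920.93 − $17,800.00 = $1,120.93.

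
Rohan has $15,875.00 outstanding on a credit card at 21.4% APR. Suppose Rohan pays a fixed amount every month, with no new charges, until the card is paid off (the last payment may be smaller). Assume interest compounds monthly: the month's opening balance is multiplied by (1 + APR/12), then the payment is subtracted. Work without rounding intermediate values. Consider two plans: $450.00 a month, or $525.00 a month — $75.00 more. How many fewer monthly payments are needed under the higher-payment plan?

13 fewer payments

Monthly rate r = 21.4%/12 = 1.78333% = 0.0178333.
At $450.00/mo: n = ⌈−ln(1 − rB₀/P)/ln(1+r)⌉ = 57 payments (last $51.61); total interest = total paid − $15,875.00 = $9,376.61.
At $525.00/mo: 44 payments (last $440.65); total interest $7,140.65.
Payments saved = 57 − 44 = 13.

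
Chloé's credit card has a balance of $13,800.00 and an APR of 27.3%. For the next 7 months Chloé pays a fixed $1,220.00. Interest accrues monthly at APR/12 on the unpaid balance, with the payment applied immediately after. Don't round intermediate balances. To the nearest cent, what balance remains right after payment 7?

$7,007.99

Monthly rate r = 27.3%/12 = 2.275% = 0.02275.
Each month: B ← B·(1+r) − $1,220.00.
Month 1: interest $313.95; balance after payment $12,893.95.
Month 2: interest $293.34; balance after payment $11,967.29.
Month 3: interest $272.26; balance after payment $11,019.54.
Month 4: interest $250.69; balance after payment $10,050.24.
Month 5: interest $228.64; balance after payment $9,058.88.
Month 6: interest $206.09; balance after payment $8,044.97.
Month 7: interest $183.02; balance after payment $7,007.99.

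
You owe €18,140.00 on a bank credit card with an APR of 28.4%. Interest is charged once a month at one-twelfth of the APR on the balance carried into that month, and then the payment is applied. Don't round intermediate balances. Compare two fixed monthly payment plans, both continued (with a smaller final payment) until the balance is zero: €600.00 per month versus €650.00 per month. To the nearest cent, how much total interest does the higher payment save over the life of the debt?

€2,228.06

Monthly rate r = 28.4%/12 = 2.36667% = 0.0236667.
At €600.00/mo: n = ⌈−ln(1 − rB₀/P)/ln(1+r)⌉ = 54 payments (last €447.14); total interest = total paid − €18,140.00 = €14,107.14.
At €650.00/mo: 47 payments (last €119.08); total interest €11,879.08.
Interest saved = €14,107.14 − €11,879.08 = €2,228.06.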